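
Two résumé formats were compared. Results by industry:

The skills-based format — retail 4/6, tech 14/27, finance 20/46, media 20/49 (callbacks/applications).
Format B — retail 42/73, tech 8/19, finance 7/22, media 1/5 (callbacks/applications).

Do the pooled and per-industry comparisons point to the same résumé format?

Retail: the skills-based format 4/6 = 66.7%, Format B 42/73 = 57.5% → the skills-based format
Tech: the skills-based format 14/27 = 51.9%, Format B 8/19 = 42.1% → the skills-based format
Finance: the skills-based format 20/46 = 43.5%, Format B 7/22 = 31.8% → the skills-based format
Media: the skills-based format 20/49 = 40.8%, Format B 1/5 = 20.0% → the skills-based format
Overall: the skills-based format 58/128 = 45.3%, Format B 58/119 = 48.7% → Format B
The skills-based format wins each industry group but Format B wins overall — the comparison reverses. The skills-based format's applications skew toward media, which has a lower base rate.

No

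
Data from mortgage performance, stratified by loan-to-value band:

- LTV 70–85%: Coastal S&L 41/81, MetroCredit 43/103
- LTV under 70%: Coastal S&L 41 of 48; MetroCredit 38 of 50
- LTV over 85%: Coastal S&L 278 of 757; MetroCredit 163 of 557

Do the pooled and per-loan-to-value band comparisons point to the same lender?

LTV 70–85%: Coastal S&L 41/81 = 50.6%, MetroCredit 43/103 = 41.7% → Coastal S&L
LTV under 70%: Coastal S&L 41/48 = 85.4%, MetroCredit 38/50 = 76.0% → Coastal S&L
LTV over 85%: Coastal S&L 278/757 = 36.7%, MetroCredit 163/557 = 29.3% → Coastal S&L
Overall: Coastal S&L 360/886 = 40.6%, MetroCredit 244/710 = 34.4% → Coastal S&L
Coastal S&L wins overall and in every loan-to-value group — no reversal.

Yes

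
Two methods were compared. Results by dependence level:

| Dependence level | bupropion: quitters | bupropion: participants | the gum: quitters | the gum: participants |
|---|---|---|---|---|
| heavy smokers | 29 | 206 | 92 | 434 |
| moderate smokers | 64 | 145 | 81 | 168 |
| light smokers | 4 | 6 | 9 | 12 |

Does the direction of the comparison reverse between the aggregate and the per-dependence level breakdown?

No

Heavy smokers: bupropion 29/206 = 14.1%, the gum 92/434 = 21.2% → the gum
Moderate smokers: bupropion 64/145 = 44.1%, the gum 81/168 = 48.2% → the gum
Light smokers: bupropion 4/6 = 66.7%, the gum 9/12 = 75.0% → the gum
Overall: bupropion 97/357 = 27.2%, the gum 182/614 = 29.6% → the gum
The gum wins overall and in every dependence group — no reversal.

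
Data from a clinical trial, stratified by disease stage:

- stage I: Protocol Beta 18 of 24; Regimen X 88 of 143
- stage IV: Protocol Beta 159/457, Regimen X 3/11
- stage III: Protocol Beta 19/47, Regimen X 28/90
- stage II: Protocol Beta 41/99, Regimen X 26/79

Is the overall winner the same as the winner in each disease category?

Stage I: Protocol Beta 18/24 = 75.0%, Regimen X 88/143 = 61.5% → Protocol Beta
Stage IV: Protocol Beta 159/457 = 34.8%, Regimen X 3/11 = 27.3% → Protocol Beta
Stage III: Protocol Beta 19/47 = 40.4%, Regimen X 28/90 = 31.1% → Protocol Beta
Stage II: Protocol Beta 41/99 = 41.4%, Regimen X 26/79 = 32.9% → Protocol Beta
Overall: Protocol Beta 237/627 = 37.8%, Regimen X 145/323 = 44.9% → Regimen X
Protocol Beta wins each disease group but Regimen X wins overall — the comparison reverses. Protocol Beta's patients skew toward stage IV, which has a lower base rate.

No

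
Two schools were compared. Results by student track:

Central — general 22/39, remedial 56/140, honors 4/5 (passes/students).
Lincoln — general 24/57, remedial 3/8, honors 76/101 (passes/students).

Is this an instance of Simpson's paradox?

General: Central 22/39 = 56.4%, Lincoln 24/57 = 42.1% → Central
Remedial: Central 56/140 = 40.0%, Lincoln 3/8 = 37.5% → Central
Honors: Central 4/5 = 80.0%, Lincoln 76/101 = 75.2% → Central
Overall: Central 82/184 = 44.6%, Lincoln 103/166 = 62.0% → Lincoln
Central wins each student group but Lincoln wins overall — the comparison reverses. Central's students skew toward remedial, which has a lower base rate.

Yes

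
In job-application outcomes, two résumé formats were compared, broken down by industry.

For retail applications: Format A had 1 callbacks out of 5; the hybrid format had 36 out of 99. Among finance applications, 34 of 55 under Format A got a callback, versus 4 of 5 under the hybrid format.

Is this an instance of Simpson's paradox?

Retail: Format A 1/5 = 20.0%, the hybrid format 36/99 = 36.4% → the hybrid format
Finance: Format A 34/55 = 61.8%, the hybrid format 4/5 = 80.0% → the hybrid format
Overall: Format A 35/60 = 58.3%, the hybrid format 40/104 = 38.5% → Format A
The hybrid format wins each industry group but Format A wins overall — the comparison reverses. The hybrid format's applications skew toward retail, which has a lower base rate.

Yes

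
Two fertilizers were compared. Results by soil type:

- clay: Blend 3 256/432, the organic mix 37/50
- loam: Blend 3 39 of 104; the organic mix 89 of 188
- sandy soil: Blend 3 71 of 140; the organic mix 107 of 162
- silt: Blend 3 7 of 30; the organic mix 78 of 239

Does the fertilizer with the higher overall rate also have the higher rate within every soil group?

No

Clay: Blend 3 256/432 = 59.3%, the organic mix 37/50 = 74.0% → the organic mix
Loam: Blend 3 39/104 = 37.5%, the organic mix 89/188 = 47.3% → the organic mix
Sandy soil: Blend 3 71/140 = 50.7%, the organic mix 107/162 = 66.0% → the organic mix
Silt: Blend 3 7/30 = 23.3%, the organic mix 78/239 = 32.6% → the organic mix
Overall: Blend 3 373/706 = 52.8%, the organic mix 311/639 = 48.7% → Blend 3
The organic mix wins each soil group but Blend 3 wins overall — the comparison reverses. The organic mix's plots skew toward silt, which has a lower base rate.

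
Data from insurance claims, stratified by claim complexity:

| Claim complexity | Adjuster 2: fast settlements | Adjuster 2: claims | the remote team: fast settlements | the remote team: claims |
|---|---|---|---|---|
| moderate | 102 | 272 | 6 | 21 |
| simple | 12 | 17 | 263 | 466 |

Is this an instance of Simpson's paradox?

Yes

Moderate: Adjuster 2 102/272 = 37.5%, the remote team 6/21 = 28.6% → Adjuster 2
Simple: Adjuster 2 12/17 = 70.6%, the remote team 263/466 = 56.4% → Adjuster 2
Overall: Adjuster 2 114/289 = 39.4%, the remote team 269/487 = 55.2% → the remote team
Adjuster 2 wins each claim group but the remote team wins overall — the comparison reverses. Adjuster 2's claims skew toward moderate, which has a lower base rate.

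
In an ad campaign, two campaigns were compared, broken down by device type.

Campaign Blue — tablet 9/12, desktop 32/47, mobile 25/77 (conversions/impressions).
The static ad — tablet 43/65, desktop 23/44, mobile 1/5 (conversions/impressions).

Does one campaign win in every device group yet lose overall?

Yes

Tablet: Campaign Blue 9/12 = 75.0%, the static ad 43/65 = 66.2% → Campaign Blue
Desktop: Campaign Blue 32/47 = 68.1%, the static ad 23/44 = 52.3% → Campaign Blue
Mobile: Campaign Blue 25/77 = 32.5%, the static ad 1/5 = 20.0% → Campaign Blue
Overall: Campaign Blue 66/136 = 48.5%, the static ad 67/114 = 58.8% → the static ad
Campaign Blue wins each device group but the static ad wins overall — the comparison reverses. Campaign Blue's impressions skew toward mobile, which has a lower base rate.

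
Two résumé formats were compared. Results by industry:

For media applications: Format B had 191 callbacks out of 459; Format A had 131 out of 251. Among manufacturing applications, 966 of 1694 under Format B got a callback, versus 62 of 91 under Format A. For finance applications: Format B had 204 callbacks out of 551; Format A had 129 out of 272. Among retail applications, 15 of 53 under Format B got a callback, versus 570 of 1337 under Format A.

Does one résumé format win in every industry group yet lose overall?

Yes

Media: Format B 191/459 = 41.6%, Format A 131/251 = 52.2% → Format A
Manufacturing: Format B 966/1694 = 57.0%, Format A 62/91 = 68.1% → Format A
Finance: Format B 204/551 = 37.0%, Format A 129/272 = 47.4% → Format A
Retail: Format B 15/53 = 28.3%, Format A 570/1337 = 42.6% → Format A
Overall: Format B 1376/2757 = 49.9%, Format A 892/1951 = 45.7% → Format B
Format A wins each industry group but Format B wins overall — the comparison reverses. Format A's applications skew toward retail, which has a lower base rate.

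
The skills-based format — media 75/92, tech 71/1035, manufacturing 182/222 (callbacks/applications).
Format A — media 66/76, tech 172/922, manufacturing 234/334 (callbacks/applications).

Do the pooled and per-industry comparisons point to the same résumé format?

No

Media: the skills-based format 75/92 = 81.5%, Format A 66/76 = 86.8% → Format A
Tech: the skills-based format 71/1035 = 6.9%, Format A 172/922 = 18.7% → Format A
Manufacturing: the skills-based format 182/222 = 82.0%, Format A 234/334 = 70.1% → the skills-based format
Overall: the skills-based format 328/1349 = 24.3%, Format A 472/1332 = 35.4% → Format A
Neither sweeps: the skills-based format wins 1 of 3 groups, Format A wins 2. Format A wins overall but not every group — no Simpson reversal.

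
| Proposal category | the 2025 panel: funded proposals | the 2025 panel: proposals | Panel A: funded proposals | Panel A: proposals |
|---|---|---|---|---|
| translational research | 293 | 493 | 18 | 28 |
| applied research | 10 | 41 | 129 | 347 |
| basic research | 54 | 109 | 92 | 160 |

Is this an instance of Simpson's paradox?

Yes

Translational research: the 2025 panel 293/493 = 59.4%, Panel A 18/28 = 64.3% → Panel A
Applied research: the 2025 panel 10/41 = 24.4%, Panel A 129/347 = 37.2% → Panel A
Basic research: the 2025 panel 54/109 = 49.5%, Panel A 92/160 = 57.5% → Panel A
Overall: the 2025 panel 357/643 = 55.5%, Panel A 239/535 = 44.7% → the 2025 panel
Panel A wins each proposal group but the 2025 panel wins overall — the comparison reverses. Panel A's proposals skew toward applied research, which has a lower base rate.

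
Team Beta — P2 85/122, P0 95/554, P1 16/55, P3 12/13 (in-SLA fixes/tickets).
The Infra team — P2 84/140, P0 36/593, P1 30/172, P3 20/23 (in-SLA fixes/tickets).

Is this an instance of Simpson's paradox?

No

P2: Team Beta 85/122 = 69.7%, the Infra team 84/140 = 60.0% → Team Beta
P0: Team Beta 95/554 = 17.1%, the Infra team 36/593 = 6.1% → Team Beta
P1: Team Beta 16/55 = 29.1%, the Infra team 30/172 = 17.4% → Team Beta
P3: Team Beta 12/13 = 92.3%, the Infra team 20/23 = 87.0% → Team Beta
Overall: Team Beta 208/744 = 28.0%, the Infra team 170/928 = 18.3% → Team Beta
Team Beta wins overall and in every ticket group — no reversal.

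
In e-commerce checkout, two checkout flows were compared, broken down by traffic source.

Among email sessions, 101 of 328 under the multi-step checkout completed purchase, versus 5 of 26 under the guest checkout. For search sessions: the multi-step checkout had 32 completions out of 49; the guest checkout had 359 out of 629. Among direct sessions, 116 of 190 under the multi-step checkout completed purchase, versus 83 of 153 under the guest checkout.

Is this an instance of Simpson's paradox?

Yes

Email: the multi-step checkout 101/328 = 30.8%, the guest checkout 5/26 = 19.2% → the multi-step checkout
Search: the multi-step checkout 32/49 = 65.3%, the guest checkout 359/629 = 57.1% → the multi-step checkout
Direct: the multi-step checkout 116/190 = 61.1%, the guest checkout 83/153 = 54.2% → the multi-step checkout
Overall: the multi-step checkout 249/567 = 43.9%, the guest checkout 447/808 = 55.3% → the guest checkout
The multi-step checkout wins each traffic group but the guest checkout wins overall — the comparison reverses. The multi-step checkout's sessions skew toward email, which has a lower base rate.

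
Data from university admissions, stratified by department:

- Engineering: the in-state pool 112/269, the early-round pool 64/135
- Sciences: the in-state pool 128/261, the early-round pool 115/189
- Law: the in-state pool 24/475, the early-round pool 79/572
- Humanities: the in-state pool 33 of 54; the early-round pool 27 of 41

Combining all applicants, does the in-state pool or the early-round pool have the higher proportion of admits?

the early-round pool

Engineering: the in-state pool 112/269 = 41.6%, the early-round pool 64/135 = 47.4% → the early-round pool
Sciences: the in-state pool 128/261 = 49.0%, the early-round pool 115/189 = 60.8% → the early-round pool
Law: the in-state pool 24/475 = 5.1%, the early-round pool 79/572 = 13.8% → the early-round pool
Humanities: the in-state pool 33/54 = 61.1%, the early-round pool 27/41 = 65.9% → the early-round pool
Overall: the in-state pool 297/1059 = 28.0%, the early-round pool 285/937 = 30.4% → the early-round pool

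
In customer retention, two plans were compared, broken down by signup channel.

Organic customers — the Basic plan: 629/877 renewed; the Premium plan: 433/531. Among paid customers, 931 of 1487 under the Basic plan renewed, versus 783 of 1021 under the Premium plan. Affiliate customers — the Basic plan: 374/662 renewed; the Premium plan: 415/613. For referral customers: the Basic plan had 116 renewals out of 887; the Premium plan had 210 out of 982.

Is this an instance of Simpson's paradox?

No

Organic: the Basic plan 629/877 = 71.7%, the Premium plan 433/531 = 81.5% → the Premium plan
Paid: the Basic plan 931/1487 = 62.6%, the Premium plan 783/1021 = 76.7% → the Premium plan
Affiliate: the Basic plan 374/662 = 56.5%, the Premium plan 415/613 = 67.7% → the Premium plan
Referral: the Basic plan 116/887 = 13.1%, the Premium plan 210/982 = 21.4% → the Premium plan
Overall: the Basic plan 2050/3913 = 52.4%, the Premium plan 1841/3147 = 58.5% → the Premium plan
The Premium plan wins overall and in every signup group — no reversal.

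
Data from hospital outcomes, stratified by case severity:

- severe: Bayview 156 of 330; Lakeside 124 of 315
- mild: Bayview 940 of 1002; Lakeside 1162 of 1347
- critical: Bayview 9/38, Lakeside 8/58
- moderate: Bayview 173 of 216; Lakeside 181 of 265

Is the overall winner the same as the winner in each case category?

Yes

Severe: Bayview 156/330 = 47.3%, Lakeside 124/315 = 39.4% → Bayview
Mild: Bayview 940/1002 = 93.8%, Lakeside 1162/1347 = 86.3% → Bayview
Critical: Bayview 9/38 = 23.7%, Lakeside 8/58 = 13.8% → Bayview
Moderate: Bayview 173/216 = 80.1%, Lakeside 181/265 = 68.3% → Bayview
Overall: Bayview 1278/1586 = 80.6%, Lakeside 1475/1985 = 74.3% → Bayview
Bayview wins overall and in every case group — no reversal.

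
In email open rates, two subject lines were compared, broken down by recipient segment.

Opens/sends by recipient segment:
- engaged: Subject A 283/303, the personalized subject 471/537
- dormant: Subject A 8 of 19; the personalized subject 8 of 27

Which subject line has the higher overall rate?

Engaged: Subject A 283/303 = 93.4%, the personalized subject 471/537 = 87.7% → Subject A
Dormant: Subject A 8/19 = 42.1%, the personalized subject 8/27 = 29.6% → Subject A
Overall: Subject A 291/322 = 90.4%, the personalized subject 479/564 = 84.9% → Subject A

Subject A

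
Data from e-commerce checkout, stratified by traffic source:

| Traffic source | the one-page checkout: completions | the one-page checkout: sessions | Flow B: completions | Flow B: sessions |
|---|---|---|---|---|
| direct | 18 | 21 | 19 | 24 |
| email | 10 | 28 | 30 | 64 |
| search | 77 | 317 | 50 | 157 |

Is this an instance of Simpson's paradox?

No

Direct: the one-page checkout 18/21 = 85.7%, Flow B 19/24 = 79.2% → the one-page checkout
Email: the one-page checkout 10/28 = 35.7%, Flow B 30/64 = 46.9% → Flow B
Search: the one-page checkout 77/317 = 24.3%, Flow B 50/157 = 31.8% → Flow B
Overall: the one-page checkout 105/366 = 28.7%, Flow B 99/245 = 40.4% → Flow B
Neither sweeps: the one-page checkout wins 1 of 3 groups, Flow B wins 2. Flow B wins overall but not every group — no Simpson reversal.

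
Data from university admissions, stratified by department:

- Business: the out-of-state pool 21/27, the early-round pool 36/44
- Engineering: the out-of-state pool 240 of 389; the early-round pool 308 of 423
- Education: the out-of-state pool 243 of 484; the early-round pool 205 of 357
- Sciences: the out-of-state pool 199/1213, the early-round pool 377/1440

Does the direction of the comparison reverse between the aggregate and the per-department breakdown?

No

Business: the out-of-state pool 21/27 = 77.8%, the early-round pool 36/44 = 81.8% → the early-round pool
Engineering: the out-of-state pool 240/389 = 61.7%, the early-round pool 308/423 = 72.8% → the early-round pool
Education: the out-of-state pool 243/484 = 50.2%, the early-round pool 205/357 = 57.4% → the early-round pool
Sciences: the out-of-state pool 199/1213 = 16.4%, the early-round pool 377/1440 = 26.2% → the early-round pool
Overall: the out-of-state pool 703/2113 = 33.3%, the early-round pool 926/2264 = 40.9% → the early-round pool
The early-round pool wins overall and in every department group — no reversal.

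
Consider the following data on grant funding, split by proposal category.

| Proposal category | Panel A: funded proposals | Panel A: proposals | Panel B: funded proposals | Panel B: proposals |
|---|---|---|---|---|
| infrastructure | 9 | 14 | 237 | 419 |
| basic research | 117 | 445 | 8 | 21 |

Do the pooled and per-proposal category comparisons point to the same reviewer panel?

Infrastructure: Panel A 9/14 = 64.3%, Panel B 237/419 = 56.6% → Panel A
Basic research: Panel A 117/445 = 26.3%, Panel B 8/21 = 38.1% → Panel B
Overall: Panel A 126/459 = 27.5%, Panel B 245/440 = 55.7% → Panel B
Neither sweeps: Panel A wins 1 of 2 groups, Panel B wins 1. Panel B wins overall but not every group — no Simpson reversal.

No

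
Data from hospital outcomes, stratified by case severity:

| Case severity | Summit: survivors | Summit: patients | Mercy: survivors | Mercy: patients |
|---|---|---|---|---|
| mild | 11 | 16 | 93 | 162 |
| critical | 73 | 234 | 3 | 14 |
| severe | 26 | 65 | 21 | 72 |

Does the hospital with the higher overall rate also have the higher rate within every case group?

No

Mild: Summit 11/16 = 68.8%, Mercy 93/162 = 57.4% → Summit
Critical: Summit 73/234 = 31.2%, Mercy 3/14 = 21.4% → Summit
Severe: Summit 26/65 = 40.0%, Mercy 21/72 = 29.2% → Summit
Overall: Summit 110/315 = 34.9%, Mercy 117/248 = 47.2% → Mercy
Summit wins each case group but Mercy wins overall — the comparison reverses. Summit's patients skew toward critical, which has a lower base rate.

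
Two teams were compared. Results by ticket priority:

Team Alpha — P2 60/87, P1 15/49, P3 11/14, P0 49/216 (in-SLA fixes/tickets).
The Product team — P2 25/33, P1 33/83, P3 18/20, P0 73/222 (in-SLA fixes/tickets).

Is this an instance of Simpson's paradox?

No

P2: Team Alpha 60/87 = 69.0%, the Product team 25/33 = 75.8% → the Product team
P1: Team Alpha 15/49 = 30.6%, the Product team 33/83 = 39.8% → the Product team
P3: Team Alpha 11/14 = 78.6%, the Product team 18/20 = 90.0% → the Product team
P0: Team Alpha 49/216 = 22.7%, the Product team 73/222 = 32.9% → the Product team
Overall: Team Alpha 135/366 = 36.9%, the Product team 149/358 = 41.6% → the Product team
The Product team wins overall and in every ticket group — no reversal.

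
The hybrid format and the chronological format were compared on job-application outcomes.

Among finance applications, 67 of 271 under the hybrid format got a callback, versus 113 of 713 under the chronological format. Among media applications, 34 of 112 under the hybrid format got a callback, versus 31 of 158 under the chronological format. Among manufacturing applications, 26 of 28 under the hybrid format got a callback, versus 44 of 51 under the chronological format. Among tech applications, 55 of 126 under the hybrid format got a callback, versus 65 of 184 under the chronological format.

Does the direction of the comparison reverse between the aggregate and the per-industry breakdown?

No

Finance: the hybrid format 67/271 = 24.7%, the chronological format 113/713 = 15.8% → the hybrid format
Media: the hybrid format 34/112 = 30.4%, the chronological format 31/158 = 19.6% → the hybrid format
Manufacturing: the hybrid format 26/28 = 92.9%, the chronological format 44/51 = 86.3% → the hybrid format
Tech: the hybrid format 55/126 = 43.7%, the chronological format 65/184 = 35.3% → the hybrid format
Overall: the hybrid format 182/537 = 33.9%, the chronological format 253/1106 = 22.9% → the hybrid format
The hybrid format wins overall and in every industry group — no reversal.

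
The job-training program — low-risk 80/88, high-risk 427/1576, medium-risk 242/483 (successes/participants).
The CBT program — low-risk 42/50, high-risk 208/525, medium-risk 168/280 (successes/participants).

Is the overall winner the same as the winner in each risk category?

No

Low-risk: the job-training program 80/88 = 90.9%, the CBT program 42/50 = 84.0% → the job-training program
High-risk: the job-training program 427/1576 = 27.1%, the CBT program 208/525 = 39.6% → the CBT program
Medium-risk: the job-training program 242/483 = 50.1%, the CBT program 168/280 = 60.0% → the CBT program
Overall: the job-training program 749/2147 = 34.9%, the CBT program 418/855 = 48.9% → the CBT program
Neither sweeps: the job-training program wins 1 of 3 groups, the CBT program wins 2. The CBT program wins overall but not every group — no Simpson reversal.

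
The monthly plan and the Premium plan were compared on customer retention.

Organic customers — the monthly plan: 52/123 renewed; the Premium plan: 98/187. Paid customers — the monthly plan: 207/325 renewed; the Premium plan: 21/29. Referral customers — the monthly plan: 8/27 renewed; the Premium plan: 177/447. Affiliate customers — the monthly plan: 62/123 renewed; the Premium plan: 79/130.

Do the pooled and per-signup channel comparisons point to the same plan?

No

Organic: the monthly plan 52/123 = 42.3%, the Premium plan 98/187 = 52.4% → the Premium plan
Paid: the monthly plan 207/325 = 63.7%, the Premium plan 21/29 = 72.4% → the Premium plan
Referral: the monthly plan 8/27 = 29.6%, the Premium plan 177/447 = 39.6% → the Premium plan
Affiliate: the monthly plan 62/123 = 50.4%, the Premium plan 79/130 = 60.8% → the Premium plan
Overall: the monthly plan 329/598 = 55.0%, the Premium plan 375/793 = 47.3% → the monthly plan
The Premium plan wins each signup group but the monthly plan wins overall — the comparison reverses. The Premium plan's customers skew toward referral, which has a lower base rate.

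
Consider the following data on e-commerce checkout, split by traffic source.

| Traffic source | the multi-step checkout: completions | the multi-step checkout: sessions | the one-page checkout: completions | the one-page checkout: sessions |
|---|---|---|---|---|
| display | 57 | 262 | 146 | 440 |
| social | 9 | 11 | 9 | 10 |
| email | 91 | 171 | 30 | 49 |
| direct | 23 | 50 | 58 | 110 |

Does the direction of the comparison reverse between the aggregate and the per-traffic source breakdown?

No

Display: the multi-step checkout 57/262 = 21.8%, the one-page checkout 146/440 = 33.2% → the one-page checkout
Social: the multi-step checkout 9/11 = 81.8%, the one-page checkout 9/10 = 90.0% → the one-page checkout
Email: the multi-step checkout 91/171 = 53.2%, the one-page checkout 30/49 = 61.2% → the one-page checkout
Direct: the multi-step checkout 23/50 = 46.0%, the one-page checkout 58/110 = 52.7% → the one-page checkout
Overall: the multi-step checkout 180/494 = 36.4%, the one-page checkout 243/609 = 39.9% → the one-page checkout
The one-page checkout wins overall and in every traffic group — no reversal.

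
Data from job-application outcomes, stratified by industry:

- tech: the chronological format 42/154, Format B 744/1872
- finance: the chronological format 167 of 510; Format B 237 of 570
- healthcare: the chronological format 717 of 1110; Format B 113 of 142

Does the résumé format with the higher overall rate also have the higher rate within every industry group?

No

Tech: the chronological format 42/154 = 27.3%, Format B 744/1872 = 39.7% → Format B
Finance: the chronological format 167/510 = 32.7%, Format B 237/570 = 41.6% → Format B
Healthcare: the chronological format 717/1110 = 64.6%, Format B 113/142 = 79.6% → Format B
Overall: the chronological format 926/1774 = 52.2%, Format B 1094/2584 = 42.3% → the chronological format
Format B wins each industry group but the chronological format wins overall — the comparison reverses. Format B's applications skew toward tech, which has a lower base rate.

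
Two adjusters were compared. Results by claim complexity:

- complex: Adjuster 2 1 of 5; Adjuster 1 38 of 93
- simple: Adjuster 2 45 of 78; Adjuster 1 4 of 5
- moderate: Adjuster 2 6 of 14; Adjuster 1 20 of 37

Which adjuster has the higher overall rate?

Adjuster 2

Complex: Adjuster 2 1/5 = 20.0%, Adjuster 1 38/93 = 40.9% → Adjuster 1
Simple: Adjuster 2 45/78 = 57.7%, Adjuster 1 4/5 = 80.0% → Adjuster 1
Moderate: Adjuster 2 6/14 = 42.9%, Adjuster 1 20/37 = 54.1% → Adjuster 1
Overall: Adjuster 2 52/97 = 53.6%, Adjuster 1 62/135 = 45.9% → Adjuster 2
(Adjuster 1 wins every claim group but Adjuster 2 wins overall — Adjuster 1's claims skew toward the low-rate complex group.)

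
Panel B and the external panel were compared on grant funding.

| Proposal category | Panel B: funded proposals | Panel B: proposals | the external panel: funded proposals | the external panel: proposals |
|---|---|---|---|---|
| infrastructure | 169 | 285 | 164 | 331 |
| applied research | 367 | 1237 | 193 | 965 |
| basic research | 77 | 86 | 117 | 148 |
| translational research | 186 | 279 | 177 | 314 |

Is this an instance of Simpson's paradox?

Infrastructure: Panel B 169/285 = 59.3%, the external panel 164/331 = 49.5% → Panel B
Applied research: Panel B 367/1237 = 29.7%, the external panel 193/965 = 20.0% → Panel B
Basic research: Panel B 77/86 = 89.5%, the external panel 117/148 = 79.1% → Panel B
Translational research: Panel B 186/279 = 66.7%, the external panel 177/314 = 56.4% → Panel B
Overall: Panel B 799/1887 = 42.3%, the external panel 651/1758 = 37.0% → Panel B
Panel B wins overall and in every proposal group — no reversal.

No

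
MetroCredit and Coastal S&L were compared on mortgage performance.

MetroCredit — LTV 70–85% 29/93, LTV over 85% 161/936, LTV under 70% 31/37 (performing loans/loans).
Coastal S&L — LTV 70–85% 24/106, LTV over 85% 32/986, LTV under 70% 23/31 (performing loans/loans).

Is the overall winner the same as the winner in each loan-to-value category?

Yes

LTV 70–85%: MetroCredit 29/93 = 31.2%, Coastal S&L 24/106 = 22.6% → MetroCredit
LTV over 85%: MetroCredit 161/936 = 17.2%, Coastal S&L 32/986 = 3.2% → MetroCredit
LTV under 70%: MetroCredit 31/37 = 83.8%, Coastal S&L 23/31 = 74.2% → MetroCredit
Overall: MetroCredit 221/1066 = 20.7%, Coastal S&L 79/1123 = 7.0% → MetroCredit
MetroCredit wins overall and in every loan-to-value group — no reversal.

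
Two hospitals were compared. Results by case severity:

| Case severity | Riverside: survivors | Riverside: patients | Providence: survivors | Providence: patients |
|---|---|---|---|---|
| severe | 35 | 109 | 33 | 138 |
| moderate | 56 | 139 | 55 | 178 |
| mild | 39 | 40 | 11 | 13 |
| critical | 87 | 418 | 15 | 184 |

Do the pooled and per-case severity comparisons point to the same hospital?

Severe: Riverside 35/109 = 32.1%, Providence 33/138 = 23.9% → Riverside
Moderate: Riverside 56/139 = 40.3%, Providence 55/178 = 30.9% → Riverside
Mild: Riverside 39/40 = 97.5%, Providence 11/13 = 84.6% → Riverside
Critical: Riverside 87/418 = 20.8%, Providence 15/184 = 8.2% → Riverside
Overall: Riverside 217/706 = 30.7%, Providence 114/513 = 22.2% → Riverside
Riverside wins overall and in every case group — no reversal.

Yes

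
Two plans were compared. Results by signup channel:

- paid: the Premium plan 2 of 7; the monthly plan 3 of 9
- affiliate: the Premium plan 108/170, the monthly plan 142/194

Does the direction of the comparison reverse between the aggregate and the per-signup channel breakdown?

Paid: the Premium plan 2/7 = 28.6%, the monthly plan 3/9 = 33.3% → the monthly plan
Affiliate: the Premium plan 108/170 = 63.5%, the monthly plan 142/194 = 73.2% → the monthly plan
Overall: the Premium plan 110/177 = 62.1%, the monthly plan 145/203 = 71.4% → the monthly plan
The monthly plan wins overall and in every signup group — no reversal.

No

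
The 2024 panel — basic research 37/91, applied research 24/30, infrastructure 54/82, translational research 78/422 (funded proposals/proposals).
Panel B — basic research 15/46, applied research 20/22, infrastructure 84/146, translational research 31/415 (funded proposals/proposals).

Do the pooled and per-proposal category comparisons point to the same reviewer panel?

Basic research: the 2024 panel 37/91 = 40.7%, Panel B 15/46 = 32.6% → the 2024 panel
Applied research: the 2024 panel 24/30 = 80.0%, Panel B 20/22 = 90.9% → Panel B
Infrastructure: the 2024 panel 54/82 = 65.9%, Panel B 84/146 = 57.5% → the 2024 panel
Translational research: the 2024 panel 78/422 = 18.5%, Panel B 31/415 = 7.5% → the 2024 panel
Overall: the 2024 panel 193/625 = 30.9%, Panel B 150/629 = 23.8% → the 2024 panel
Neither sweeps: the 2024 panel wins 3 of 4 groups, Panel B wins 1. The 2024 panel wins overall but not every group — no Simpson reversal.

No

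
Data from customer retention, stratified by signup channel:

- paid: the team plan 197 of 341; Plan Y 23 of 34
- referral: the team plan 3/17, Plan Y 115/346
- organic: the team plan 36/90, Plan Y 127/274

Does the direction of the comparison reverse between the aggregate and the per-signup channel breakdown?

Yes

Paid: the team plan 197/341 = 57.8%, Plan Y 23/34 = 67.6% → Plan Y
Referral: the team plan 3/17 = 17.6%, Plan Y 115/346 = 33.2% → Plan Y
Organic: the team plan 36/90 = 40.0%, Plan Y 127/274 = 46.4% → Plan Y
Overall: the team plan 236/448 = 52.7%, Plan Y 265/654 = 40.5% → the team plan
Plan Y wins each signup group but the team plan wins overall — the comparison reverses. Plan Y's customers skew toward referral, which has a lower base rate.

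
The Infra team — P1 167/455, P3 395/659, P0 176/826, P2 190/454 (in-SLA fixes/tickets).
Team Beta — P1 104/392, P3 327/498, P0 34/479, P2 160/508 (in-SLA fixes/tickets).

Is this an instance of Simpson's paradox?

No

P1: the Infra team 167/455 = 36.7%, Team Beta 104/392 = 26.5% → the Infra team
P3: the Infra team 395/659 = 59.9%, Team Beta 327/498 = 65.7% → Team Beta
P0: the Infra team 176/826 = 21.3%, Team Beta 34/479 = 7.1% → the Infra team
P2: the Infra team 190/454 = 41.9%, Team Beta 160/508 = 31.5% → the Infra team
Overall: the Infra team 928/2394 = 38.8%, Team Beta 625/1877 = 33.3% → the Infra team
Neither sweeps: the Infra team wins 3 of 4 groups, Team Beta wins 1. The Infra team wins overall but not every group — no Simpson reversal.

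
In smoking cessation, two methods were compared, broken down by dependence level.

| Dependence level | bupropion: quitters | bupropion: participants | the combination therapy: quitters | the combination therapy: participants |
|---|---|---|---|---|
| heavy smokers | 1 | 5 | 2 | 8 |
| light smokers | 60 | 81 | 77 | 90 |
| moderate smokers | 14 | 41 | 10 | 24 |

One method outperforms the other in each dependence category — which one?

the combination therapy

Heavy smokers: bupropion 1/5 = 20.0%, the combination therapy 2/8 = 25.0% → the combination therapy
Light smokers: bupropion 60/81 = 74.1%, the combination therapy 77/90 = 85.6% → the combination therapy
Moderate smokers: bupropion 14/41 = 34.1%, the combination therapy 10/24 = 41.7% → the combination therapy
The combination therapy has the higher rate in all 3 groups.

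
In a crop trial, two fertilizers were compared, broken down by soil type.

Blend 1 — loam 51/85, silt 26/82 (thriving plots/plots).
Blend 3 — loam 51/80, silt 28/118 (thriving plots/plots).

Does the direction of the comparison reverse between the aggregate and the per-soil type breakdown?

No

Loam: Blend 1 51/85 = 60.0%, Blend 3 51/80 = 63.8% → Blend 3
Silt: Blend 1 26/82 = 31.7%, Blend 3 28/118 = 23.7% → Blend 1
Overall: Blend 1 77/167 = 46.1%, Blend 3 79/198 = 39.9% → Blend 1
Neither sweeps: Blend 1 wins 1 of 2 groups, Blend 3 wins 1. Blend 1 wins overall but not every group — no Simpson reversal.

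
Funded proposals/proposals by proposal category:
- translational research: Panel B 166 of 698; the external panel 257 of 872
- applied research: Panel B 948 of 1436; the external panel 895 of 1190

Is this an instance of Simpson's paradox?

Translational research: Panel B 166/698 = 23.8%, the external panel 257/872 = 29.5% → the external panel
Applied research: Panel B 948/1436 = 66.0%, the external panel 895/1190 = 75.2% → the external panel
Overall: Panel B 1114/2134 = 52.2%, the external panel 1152/2062 = 55.9% → the external panel
The external panel wins overall and in every proposal group — no reversal.

No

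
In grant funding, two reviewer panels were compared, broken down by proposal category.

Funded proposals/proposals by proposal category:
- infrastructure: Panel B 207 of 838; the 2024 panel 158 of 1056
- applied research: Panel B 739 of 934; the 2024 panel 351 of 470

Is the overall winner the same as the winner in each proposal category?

Infrastructure: Panel B 207/838 = 24.7%, the 2024 panel 158/1056 = 15.0% → Panel B
Applied research: Panel B 739/934 = 79.1%, the 2024 panel 351/470 = 74.7% → Panel B
Overall: Panel B 946/1772 = 53.4%, the 2024 panel 509/1526 = 33.4% → Panel B
Panel B wins overall and in every proposal group — no reversal.

Yes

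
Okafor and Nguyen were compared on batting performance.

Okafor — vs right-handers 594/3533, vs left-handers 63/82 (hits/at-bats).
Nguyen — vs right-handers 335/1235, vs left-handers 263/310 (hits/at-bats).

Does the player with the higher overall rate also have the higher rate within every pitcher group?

Yes

Vs right-handers: Okafor 594/3533 = 16.8%, Nguyen 335/1235 = 27.1% → Nguyen
Vs left-handers: Okafor 63/82 = 76.8%, Nguyen 263/310 = 84.8% → Nguyen
Overall: Okafor 657/3615 = 18.2%, Nguyen 598/1545 = 38.7% → Nguyen
Nguyen wins overall and in every pitcher group — no reversal.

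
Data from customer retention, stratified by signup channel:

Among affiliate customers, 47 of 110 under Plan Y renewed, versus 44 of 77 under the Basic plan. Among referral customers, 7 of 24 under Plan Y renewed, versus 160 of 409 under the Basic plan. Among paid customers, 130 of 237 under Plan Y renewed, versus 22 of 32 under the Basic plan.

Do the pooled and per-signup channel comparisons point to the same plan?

Affiliate: Plan Y 47/110 = 42.7%, the Basic plan 44/77 = 57.1% → the Basic plan
Referral: Plan Y 7/24 = 29.2%, the Basic plan 160/409 = 39.1% → the Basic plan
Paid: Plan Y 130/237 = 54.9%, the Basic plan 22/32 = 68.8% → the Basic plan
Overall: Plan Y 184/371 = 49.6%, the Basic plan 226/518 = 43.6% → Plan Y
The Basic plan wins each signup group but Plan Y wins overall — the comparison reverses. The Basic plan's customers skew toward referral, which has a lower base rate.

No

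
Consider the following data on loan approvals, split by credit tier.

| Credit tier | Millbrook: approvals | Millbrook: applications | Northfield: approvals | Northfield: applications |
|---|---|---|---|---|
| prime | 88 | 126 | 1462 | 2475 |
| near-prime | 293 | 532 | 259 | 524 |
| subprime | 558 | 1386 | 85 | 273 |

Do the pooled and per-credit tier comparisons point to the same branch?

No

Prime: Millbrook 88/126 = 69.8%, Northfield 1462/2475 = 59.1% → Millbrook
Near-prime: Millbrook 293/532 = 55.1%, Northfield 259/524 = 49.4% → Millbrook
Subprime: Millbrook 558/1386 = 40.3%, Northfield 85/273 = 31.1% → Millbrook
Overall: Millbrook 939/2044 = 45.9%, Northfield 1806/3272 = 55.2% → Northfield
Millbrook wins each credit group but Northfield wins overall — the comparison reverses. Millbrook's applications skew toward subprime, which has a lower base rate.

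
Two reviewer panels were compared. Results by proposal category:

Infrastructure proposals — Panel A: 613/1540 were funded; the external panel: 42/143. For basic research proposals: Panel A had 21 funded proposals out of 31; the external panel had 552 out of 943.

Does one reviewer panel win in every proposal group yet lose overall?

Infrastructure: Panel A 613/1540 = 39.8%, the external panel 42/143 = 29.4% → Panel A
Basic research: Panel A 21/31 = 67.7%, the external panel 552/943 = 58.5% → Panel A
Overall: Panel A 634/1571 = 40.4%, the external panel 594/1086 = 54.7% → the external panel
Panel A wins each proposal group but the external panel wins overall — the comparison reverses. Panel A's proposals skew toward infrastructure, which has a lower base rate.

Yes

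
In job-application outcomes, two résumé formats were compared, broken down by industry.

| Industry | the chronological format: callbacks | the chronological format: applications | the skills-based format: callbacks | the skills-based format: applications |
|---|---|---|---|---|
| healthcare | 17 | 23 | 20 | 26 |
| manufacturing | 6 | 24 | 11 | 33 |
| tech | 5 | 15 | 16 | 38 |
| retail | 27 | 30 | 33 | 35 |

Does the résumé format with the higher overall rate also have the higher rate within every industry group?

Yes

Healthcare: the chronological format 17/23 = 73.9%, the skills-based format 20/26 = 76.9% → the skills-based format
Manufacturing: the chronological format 6/24 = 25.0%, the skills-based format 11/33 = 33.3% → the skills-based format
Tech: the chronological format 5/15 = 33.3%, the skills-based format 16/38 = 42.1% → the skills-based format
Retail: the chronological format 27/30 = 90.0%, the skills-based format 33/35 = 94.3% → the skills-based format
Overall: the chronological format 55/92 = 59.8%, the skills-based format 80/132 = 60.6% → the skills-based format
The skills-based format wins overall and in every industry group — no reversal.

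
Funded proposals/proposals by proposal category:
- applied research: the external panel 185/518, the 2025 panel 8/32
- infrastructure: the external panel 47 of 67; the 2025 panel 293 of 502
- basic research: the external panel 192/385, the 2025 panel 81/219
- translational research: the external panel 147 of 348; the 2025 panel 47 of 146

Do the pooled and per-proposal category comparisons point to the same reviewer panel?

No

Applied research: the external panel 185/518 = 35.7%, the 2025 panel 8/32 = 25.0% → the external panel
Infrastructure: the external panel 47/67 = 70.1%, the 2025 panel 293/502 = 58.4% → the external panel
Basic research: the external panel 192/385 = 49.9%, the 2025 panel 81/219 = 37.0% → the external panel
Translational research: the external panel 147/348 = 42.2%, the 2025 panel 47/146 = 32.2% → the external panel
Overall: the external panel 571/1318 = 43.3%, the 2025 panel 429/899 = 47.7% → the 2025 panel
The external panel wins each proposal group but the 2025 panel wins overall — the comparison reverses. The external panel's proposals skew toward applied research, which has a lower base rate.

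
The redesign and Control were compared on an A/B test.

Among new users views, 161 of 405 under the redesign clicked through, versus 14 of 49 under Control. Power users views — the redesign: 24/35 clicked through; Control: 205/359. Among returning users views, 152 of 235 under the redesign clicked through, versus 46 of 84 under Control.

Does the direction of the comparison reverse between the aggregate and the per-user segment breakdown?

New users: the redesign 161/405 = 39.8%, Control 14/49 = 28.6% → the redesign
Power users: the redesign 24/35 = 68.6%, Control 205/359 = 57.1% → the redesign
Returning users: the redesign 152/235 = 64.7%, Control 46/84 = 54.8% → the redesign
Overall: the redesign 337/675 = 49.9%, Control 265/492 = 53.9% → Control
The redesign wins each user group but Control wins overall — the comparison reverses. The redesign's views skew toward new users, which has a lower base rate.

Yes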